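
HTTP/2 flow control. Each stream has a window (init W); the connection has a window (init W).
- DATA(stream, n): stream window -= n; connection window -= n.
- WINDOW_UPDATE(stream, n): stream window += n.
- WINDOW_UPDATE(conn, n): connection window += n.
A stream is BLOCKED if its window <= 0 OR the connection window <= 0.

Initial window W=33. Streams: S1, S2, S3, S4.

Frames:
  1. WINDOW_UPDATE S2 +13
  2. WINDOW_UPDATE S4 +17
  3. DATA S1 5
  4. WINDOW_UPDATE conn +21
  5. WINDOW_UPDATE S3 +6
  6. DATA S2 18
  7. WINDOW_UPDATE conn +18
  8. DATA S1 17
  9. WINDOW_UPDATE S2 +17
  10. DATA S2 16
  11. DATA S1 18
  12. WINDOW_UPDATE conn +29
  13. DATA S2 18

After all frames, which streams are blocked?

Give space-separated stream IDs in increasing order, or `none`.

Answer: S1

Derivation:
Op 1: conn=33 S1=33 S2=46 S3=33 S4=33 blocked=[]
Op 2: conn=33 S1=33 S2=46 S3=33 S4=50 blocked=[]
Op 3: conn=28 S1=28 S2=46 S3=33 S4=50 blocked=[]
Op 4: conn=49 S1=28 S2=46 S3=33 S4=50 blocked=[]
Op 5: conn=49 S1=28 S2=46 S3=39 S4=50 blocked=[]
Op 6: conn=31 S1=28 S2=28 S3=39 S4=50 blocked=[]
Op 7: conn=49 S1=28 S2=28 S3=39 S4=50 blocked=[]
Op 8: conn=32 S1=11 S2=28 S3=39 S4=50 blocked=[]
Op 9: conn=32 S1=11 S2=45 S3=39 S4=50 blocked=[]
Op 10: conn=16 S1=11 S2=29 S3=39 S4=50 blocked=[]
Op 11: conn=-2 S1=-7 S2=29 S3=39 S4=50 blocked=[1, 2, 3, 4]
Op 12: conn=27 S1=-7 S2=29 S3=39 S4=50 blocked=[1]
Op 13: conn=9 S1=-7 S2=11 S3=39 S4=50 blocked=[1]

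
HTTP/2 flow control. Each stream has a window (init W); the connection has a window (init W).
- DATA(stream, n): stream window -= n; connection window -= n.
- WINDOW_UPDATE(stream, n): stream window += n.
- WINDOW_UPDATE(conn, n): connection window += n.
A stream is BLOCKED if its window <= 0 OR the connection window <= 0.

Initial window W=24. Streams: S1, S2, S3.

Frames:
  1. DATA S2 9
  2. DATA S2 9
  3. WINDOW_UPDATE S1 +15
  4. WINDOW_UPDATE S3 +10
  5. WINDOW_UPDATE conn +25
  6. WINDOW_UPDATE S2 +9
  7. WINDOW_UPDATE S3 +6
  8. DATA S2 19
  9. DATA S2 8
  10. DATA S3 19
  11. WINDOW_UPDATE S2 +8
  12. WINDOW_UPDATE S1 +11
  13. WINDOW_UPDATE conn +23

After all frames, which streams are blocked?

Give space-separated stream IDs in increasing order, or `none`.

Answer: S2

Derivation:
Op 1: conn=15 S1=24 S2=15 S3=24 blocked=[]
Op 2: conn=6 S1=24 S2=6 S3=24 blocked=[]
Op 3: conn=6 S1=39 S2=6 S3=24 blocked=[]
Op 4: conn=6 S1=39 S2=6 S3=34 blocked=[]
Op 5: conn=31 S1=39 S2=6 S3=34 blocked=[]
Op 6: conn=31 S1=39 S2=15 S3=34 blocked=[]
Op 7: conn=31 S1=39 S2=15 S3=40 blocked=[]
Op 8: conn=12 S1=39 S2=-4 S3=40 blocked=[2]
Op 9: conn=4 S1=39 S2=-12 S3=40 blocked=[2]
Op 10: conn=-15 S1=39 S2=-12 S3=21 blocked=[1, 2, 3]
Op 11: conn=-15 S1=39 S2=-4 S3=21 blocked=[1, 2, 3]
Op 12: conn=-15 S1=50 S2=-4 S3=21 blocked=[1, 2, 3]
Op 13: conn=8 S1=50 S2=-4 S3=21 blocked=[2]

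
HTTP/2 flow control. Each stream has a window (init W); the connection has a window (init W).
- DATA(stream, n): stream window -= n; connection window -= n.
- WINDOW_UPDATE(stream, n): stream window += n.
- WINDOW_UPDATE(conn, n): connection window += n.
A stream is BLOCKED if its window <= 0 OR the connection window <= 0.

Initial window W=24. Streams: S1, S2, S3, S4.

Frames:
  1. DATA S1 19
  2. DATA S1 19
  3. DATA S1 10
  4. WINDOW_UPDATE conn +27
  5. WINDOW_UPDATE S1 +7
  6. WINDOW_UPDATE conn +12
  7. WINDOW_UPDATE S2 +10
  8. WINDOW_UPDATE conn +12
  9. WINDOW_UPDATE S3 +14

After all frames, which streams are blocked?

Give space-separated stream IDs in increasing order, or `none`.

Answer: S1

Derivation:
Op 1: conn=5 S1=5 S2=24 S3=24 S4=24 blocked=[]
Op 2: conn=-14 S1=-14 S2=24 S3=24 S4=24 blocked=[1, 2, 3, 4]
Op 3: conn=-24 S1=-24 S2=24 S3=24 S4=24 blocked=[1, 2, 3, 4]
Op 4: conn=3 S1=-24 S2=24 S3=24 S4=24 blocked=[1]
Op 5: conn=3 S1=-17 S2=24 S3=24 S4=24 blocked=[1]
Op 6: conn=15 S1=-17 S2=24 S3=24 S4=24 blocked=[1]
Op 7: conn=15 S1=-17 S2=34 S3=24 S4=24 blocked=[1]
Op 8: conn=27 S1=-17 S2=34 S3=24 S4=24 blocked=[1]
Op 9: conn=27 S1=-17 S2=34 S3=38 S4=24 blocked=[1]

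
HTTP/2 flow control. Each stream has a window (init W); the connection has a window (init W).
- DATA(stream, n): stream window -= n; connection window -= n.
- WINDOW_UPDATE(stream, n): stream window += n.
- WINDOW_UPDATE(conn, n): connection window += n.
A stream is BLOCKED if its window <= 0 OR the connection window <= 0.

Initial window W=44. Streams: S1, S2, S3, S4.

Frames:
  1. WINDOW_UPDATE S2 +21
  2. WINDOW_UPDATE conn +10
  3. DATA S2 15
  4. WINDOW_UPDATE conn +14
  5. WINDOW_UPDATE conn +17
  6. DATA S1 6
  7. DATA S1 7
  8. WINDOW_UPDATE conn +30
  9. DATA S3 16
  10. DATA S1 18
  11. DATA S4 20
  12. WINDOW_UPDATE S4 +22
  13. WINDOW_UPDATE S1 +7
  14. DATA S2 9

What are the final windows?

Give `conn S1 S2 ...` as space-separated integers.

Answer: 24 20 41 28 46

Derivation:
Op 1: conn=44 S1=44 S2=65 S3=44 S4=44 blocked=[]
Op 2: conn=54 S1=44 S2=65 S3=44 S4=44 blocked=[]
Op 3: conn=39 S1=44 S2=50 S3=44 S4=44 blocked=[]
Op 4: conn=53 S1=44 S2=50 S3=44 S4=44 blocked=[]
Op 5: conn=70 S1=44 S2=50 S3=44 S4=44 blocked=[]
Op 6: conn=64 S1=38 S2=50 S3=44 S4=44 blocked=[]
Op 7: conn=57 S1=31 S2=50 S3=44 S4=44 blocked=[]
Op 8: conn=87 S1=31 S2=50 S3=44 S4=44 blocked=[]
Op 9: conn=71 S1=31 S2=50 S3=28 S4=44 blocked=[]
Op 10: conn=53 S1=13 S2=50 S3=28 S4=44 blocked=[]
Op 11: conn=33 S1=13 S2=50 S3=28 S4=24 blocked=[]
Op 12: conn=33 S1=13 S2=50 S3=28 S4=46 blocked=[]
Op 13: conn=33 S1=20 S2=50 S3=28 S4=46 blocked=[]
Op 14: conn=24 S1=20 S2=41 S3=28 S4=46 blocked=[]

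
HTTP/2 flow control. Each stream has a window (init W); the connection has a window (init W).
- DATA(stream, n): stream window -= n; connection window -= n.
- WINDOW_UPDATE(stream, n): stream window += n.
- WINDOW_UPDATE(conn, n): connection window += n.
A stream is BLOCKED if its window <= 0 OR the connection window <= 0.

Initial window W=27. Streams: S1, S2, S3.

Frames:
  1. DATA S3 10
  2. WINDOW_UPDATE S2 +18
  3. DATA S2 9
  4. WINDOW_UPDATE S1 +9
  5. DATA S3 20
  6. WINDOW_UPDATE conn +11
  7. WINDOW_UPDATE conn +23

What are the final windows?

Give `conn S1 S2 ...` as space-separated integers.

Answer: 22 36 36 -3

Derivation:
Op 1: conn=17 S1=27 S2=27 S3=17 blocked=[]
Op 2: conn=17 S1=27 S2=45 S3=17 blocked=[]
Op 3: conn=8 S1=27 S2=36 S3=17 blocked=[]
Op 4: conn=8 S1=36 S2=36 S3=17 blocked=[]
Op 5: conn=-12 S1=36 S2=36 S3=-3 blocked=[1, 2, 3]
Op 6: conn=-1 S1=36 S2=36 S3=-3 blocked=[1, 2, 3]
Op 7: conn=22 S1=36 S2=36 S3=-3 blocked=[3]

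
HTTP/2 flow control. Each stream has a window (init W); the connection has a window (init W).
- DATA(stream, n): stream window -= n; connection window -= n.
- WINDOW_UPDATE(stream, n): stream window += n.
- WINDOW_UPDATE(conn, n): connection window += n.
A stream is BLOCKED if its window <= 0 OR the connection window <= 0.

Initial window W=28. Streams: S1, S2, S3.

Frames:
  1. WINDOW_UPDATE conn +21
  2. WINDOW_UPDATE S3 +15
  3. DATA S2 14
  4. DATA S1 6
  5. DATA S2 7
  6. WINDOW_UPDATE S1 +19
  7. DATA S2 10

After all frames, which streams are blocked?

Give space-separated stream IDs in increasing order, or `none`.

Op 1: conn=49 S1=28 S2=28 S3=28 blocked=[]
Op 2: conn=49 S1=28 S2=28 S3=43 blocked=[]
Op 3: conn=35 S1=28 S2=14 S3=43 blocked=[]
Op 4: conn=29 S1=22 S2=14 S3=43 blocked=[]
Op 5: conn=22 S1=22 S2=7 S3=43 blocked=[]
Op 6: conn=22 S1=41 S2=7 S3=43 blocked=[]
Op 7: conn=12 S1=41 S2=-3 S3=43 blocked=[2]

Answer: S2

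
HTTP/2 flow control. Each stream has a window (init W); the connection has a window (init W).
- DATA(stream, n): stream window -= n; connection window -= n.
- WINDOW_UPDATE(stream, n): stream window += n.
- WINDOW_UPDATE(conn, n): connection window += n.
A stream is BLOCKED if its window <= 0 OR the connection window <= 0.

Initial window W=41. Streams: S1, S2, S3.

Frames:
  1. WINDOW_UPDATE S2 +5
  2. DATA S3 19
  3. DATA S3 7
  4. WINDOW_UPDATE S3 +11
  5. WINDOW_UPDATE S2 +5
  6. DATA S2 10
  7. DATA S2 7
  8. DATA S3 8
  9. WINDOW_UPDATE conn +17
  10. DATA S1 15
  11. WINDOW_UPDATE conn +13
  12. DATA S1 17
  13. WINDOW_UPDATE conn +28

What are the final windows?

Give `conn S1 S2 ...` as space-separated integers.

Op 1: conn=41 S1=41 S2=46 S3=41 blocked=[]
Op 2: conn=22 S1=41 S2=46 S3=22 blocked=[]
Op 3: conn=15 S1=41 S2=46 S3=15 blocked=[]
Op 4: conn=15 S1=41 S2=46 S3=26 blocked=[]
Op 5: conn=15 S1=41 S2=51 S3=26 blocked=[]
Op 6: conn=5 S1=41 S2=41 S3=26 blocked=[]
Op 7: conn=-2 S1=41 S2=34 S3=26 blocked=[1, 2, 3]
Op 8: conn=-10 S1=41 S2=34 S3=18 blocked=[1, 2, 3]
Op 9: conn=7 S1=41 S2=34 S3=18 blocked=[]
Op 10: conn=-8 S1=26 S2=34 S3=18 blocked=[1, 2, 3]
Op 11: conn=5 S1=26 S2=34 S3=18 blocked=[]
Op 12: conn=-12 S1=9 S2=34 S3=18 blocked=[1, 2, 3]
Op 13: conn=16 S1=9 S2=34 S3=18 blocked=[]

Answer: 16 9 34 18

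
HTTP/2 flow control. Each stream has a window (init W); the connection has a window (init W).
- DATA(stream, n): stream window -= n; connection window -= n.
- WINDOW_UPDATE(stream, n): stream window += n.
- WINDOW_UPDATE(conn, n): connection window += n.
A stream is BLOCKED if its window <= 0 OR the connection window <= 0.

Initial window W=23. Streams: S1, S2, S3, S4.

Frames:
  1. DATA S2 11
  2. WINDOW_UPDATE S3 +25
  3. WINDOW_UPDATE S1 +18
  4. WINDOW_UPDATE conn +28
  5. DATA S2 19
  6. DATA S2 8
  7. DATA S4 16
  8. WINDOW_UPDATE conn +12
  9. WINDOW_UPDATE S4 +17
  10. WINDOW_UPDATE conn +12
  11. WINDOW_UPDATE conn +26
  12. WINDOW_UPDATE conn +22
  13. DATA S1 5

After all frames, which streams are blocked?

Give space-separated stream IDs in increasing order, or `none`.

Op 1: conn=12 S1=23 S2=12 S3=23 S4=23 blocked=[]
Op 2: conn=12 S1=23 S2=12 S3=48 S4=23 blocked=[]
Op 3: conn=12 S1=41 S2=12 S3=48 S4=23 blocked=[]
Op 4: conn=40 S1=41 S2=12 S3=48 S4=23 blocked=[]
Op 5: conn=21 S1=41 S2=-7 S3=48 S4=23 blocked=[2]
Op 6: conn=13 S1=41 S2=-15 S3=48 S4=23 blocked=[2]
Op 7: conn=-3 S1=41 S2=-15 S3=48 S4=7 blocked=[1, 2, 3, 4]
Op 8: conn=9 S1=41 S2=-15 S3=48 S4=7 blocked=[2]
Op 9: conn=9 S1=41 S2=-15 S3=48 S4=24 blocked=[2]
Op 10: conn=21 S1=41 S2=-15 S3=48 S4=24 blocked=[2]
Op 11: conn=47 S1=41 S2=-15 S3=48 S4=24 blocked=[2]
Op 12: conn=69 S1=41 S2=-15 S3=48 S4=24 blocked=[2]
Op 13: conn=64 S1=36 S2=-15 S3=48 S4=24 blocked=[2]

Answer: S2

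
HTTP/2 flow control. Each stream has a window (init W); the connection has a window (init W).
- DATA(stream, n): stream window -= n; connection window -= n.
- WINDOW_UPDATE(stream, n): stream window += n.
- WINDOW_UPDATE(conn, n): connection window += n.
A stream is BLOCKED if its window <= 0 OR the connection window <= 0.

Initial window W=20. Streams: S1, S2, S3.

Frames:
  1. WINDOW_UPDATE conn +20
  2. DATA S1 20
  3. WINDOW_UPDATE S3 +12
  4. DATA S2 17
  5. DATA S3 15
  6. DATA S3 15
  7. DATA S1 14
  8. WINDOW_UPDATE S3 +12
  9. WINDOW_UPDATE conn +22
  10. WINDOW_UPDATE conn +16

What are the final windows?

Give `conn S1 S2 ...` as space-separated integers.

Op 1: conn=40 S1=20 S2=20 S3=20 blocked=[]
Op 2: conn=20 S1=0 S2=20 S3=20 blocked=[1]
Op 3: conn=20 S1=0 S2=20 S3=32 blocked=[1]
Op 4: conn=3 S1=0 S2=3 S3=32 blocked=[1]
Op 5: conn=-12 S1=0 S2=3 S3=17 blocked=[1, 2, 3]
Op 6: conn=-27 S1=0 S2=3 S3=2 blocked=[1, 2, 3]
Op 7: conn=-41 S1=-14 S2=3 S3=2 blocked=[1, 2, 3]
Op 8: conn=-41 S1=-14 S2=3 S3=14 blocked=[1, 2, 3]
Op 9: conn=-19 S1=-14 S2=3 S3=14 blocked=[1, 2, 3]
Op 10: conn=-3 S1=-14 S2=3 S3=14 blocked=[1, 2, 3]

Answer: -3 -14 3 14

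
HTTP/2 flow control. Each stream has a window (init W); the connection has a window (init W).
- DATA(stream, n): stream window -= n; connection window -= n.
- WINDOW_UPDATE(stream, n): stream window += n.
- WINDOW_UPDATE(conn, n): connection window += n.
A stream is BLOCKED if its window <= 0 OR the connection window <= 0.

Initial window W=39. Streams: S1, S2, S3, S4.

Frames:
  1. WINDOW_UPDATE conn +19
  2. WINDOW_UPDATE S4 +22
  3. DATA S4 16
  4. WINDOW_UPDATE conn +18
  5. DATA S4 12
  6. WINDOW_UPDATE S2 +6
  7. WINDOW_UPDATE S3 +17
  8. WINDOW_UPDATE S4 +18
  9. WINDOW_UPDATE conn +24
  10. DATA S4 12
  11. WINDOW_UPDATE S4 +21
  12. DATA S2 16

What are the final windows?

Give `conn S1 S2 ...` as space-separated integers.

Op 1: conn=58 S1=39 S2=39 S3=39 S4=39 blocked=[]
Op 2: conn=58 S1=39 S2=39 S3=39 S4=61 blocked=[]
Op 3: conn=42 S1=39 S2=39 S3=39 S4=45 blocked=[]
Op 4: conn=60 S1=39 S2=39 S3=39 S4=45 blocked=[]
Op 5: conn=48 S1=39 S2=39 S3=39 S4=33 blocked=[]
Op 6: conn=48 S1=39 S2=45 S3=39 S4=33 blocked=[]
Op 7: conn=48 S1=39 S2=45 S3=56 S4=33 blocked=[]
Op 8: conn=48 S1=39 S2=45 S3=56 S4=51 blocked=[]
Op 9: conn=72 S1=39 S2=45 S3=56 S4=51 blocked=[]
Op 10: conn=60 S1=39 S2=45 S3=56 S4=39 blocked=[]
Op 11: conn=60 S1=39 S2=45 S3=56 S4=60 blocked=[]
Op 12: conn=44 S1=39 S2=29 S3=56 S4=60 blocked=[]

Answer: 44 39 29 56 60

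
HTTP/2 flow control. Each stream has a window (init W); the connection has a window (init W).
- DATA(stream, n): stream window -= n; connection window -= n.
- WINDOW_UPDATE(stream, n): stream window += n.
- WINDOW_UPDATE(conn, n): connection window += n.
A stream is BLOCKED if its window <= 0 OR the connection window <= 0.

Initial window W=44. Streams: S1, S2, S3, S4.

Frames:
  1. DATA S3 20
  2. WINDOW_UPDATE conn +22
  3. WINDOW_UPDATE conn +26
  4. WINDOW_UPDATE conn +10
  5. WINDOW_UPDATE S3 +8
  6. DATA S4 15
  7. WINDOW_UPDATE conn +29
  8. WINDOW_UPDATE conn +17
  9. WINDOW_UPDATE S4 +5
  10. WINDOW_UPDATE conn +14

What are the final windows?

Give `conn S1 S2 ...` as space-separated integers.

Op 1: conn=24 S1=44 S2=44 S3=24 S4=44 blocked=[]
Op 2: conn=46 S1=44 S2=44 S3=24 S4=44 blocked=[]
Op 3: conn=72 S1=44 S2=44 S3=24 S4=44 blocked=[]
Op 4: conn=82 S1=44 S2=44 S3=24 S4=44 blocked=[]
Op 5: conn=82 S1=44 S2=44 S3=32 S4=44 blocked=[]
Op 6: conn=67 S1=44 S2=44 S3=32 S4=29 blocked=[]
Op 7: conn=96 S1=44 S2=44 S3=32 S4=29 blocked=[]
Op 8: conn=113 S1=44 S2=44 S3=32 S4=29 blocked=[]
Op 9: conn=113 S1=44 S2=44 S3=32 S4=34 blocked=[]
Op 10: conn=127 S1=44 S2=44 S3=32 S4=34 blocked=[]

Answer: 127 44 44 32 34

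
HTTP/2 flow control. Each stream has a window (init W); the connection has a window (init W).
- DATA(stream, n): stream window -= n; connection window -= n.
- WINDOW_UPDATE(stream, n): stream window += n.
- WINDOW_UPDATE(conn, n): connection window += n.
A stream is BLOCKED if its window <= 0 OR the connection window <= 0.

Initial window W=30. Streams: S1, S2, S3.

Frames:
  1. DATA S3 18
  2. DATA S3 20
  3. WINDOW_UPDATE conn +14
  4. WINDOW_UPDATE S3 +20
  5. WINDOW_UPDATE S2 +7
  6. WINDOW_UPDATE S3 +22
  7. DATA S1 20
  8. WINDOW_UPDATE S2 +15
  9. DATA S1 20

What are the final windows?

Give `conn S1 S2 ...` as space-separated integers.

Op 1: conn=12 S1=30 S2=30 S3=12 blocked=[]
Op 2: conn=-8 S1=30 S2=30 S3=-8 blocked=[1, 2, 3]
Op 3: conn=6 S1=30 S2=30 S3=-8 blocked=[3]
Op 4: conn=6 S1=30 S2=30 S3=12 blocked=[]
Op 5: conn=6 S1=30 S2=37 S3=12 blocked=[]
Op 6: conn=6 S1=30 S2=37 S3=34 blocked=[]
Op 7: conn=-14 S1=10 S2=37 S3=34 blocked=[1, 2, 3]
Op 8: conn=-14 S1=10 S2=52 S3=34 blocked=[1, 2, 3]
Op 9: conn=-34 S1=-10 S2=52 S3=34 blocked=[1, 2, 3]

Answer: -34 -10 52 34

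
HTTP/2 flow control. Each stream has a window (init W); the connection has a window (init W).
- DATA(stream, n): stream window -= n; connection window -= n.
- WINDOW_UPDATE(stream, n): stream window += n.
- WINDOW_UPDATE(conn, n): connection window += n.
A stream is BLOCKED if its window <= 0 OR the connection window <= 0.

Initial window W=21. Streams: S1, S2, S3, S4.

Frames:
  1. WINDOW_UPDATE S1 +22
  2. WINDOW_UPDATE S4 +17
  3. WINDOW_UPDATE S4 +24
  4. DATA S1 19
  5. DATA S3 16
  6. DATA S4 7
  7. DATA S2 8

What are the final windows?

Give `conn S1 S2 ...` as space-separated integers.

Answer: -29 24 13 5 55

Derivation:
Op 1: conn=21 S1=43 S2=21 S3=21 S4=21 blocked=[]
Op 2: conn=21 S1=43 S2=21 S3=21 S4=38 blocked=[]
Op 3: conn=21 S1=43 S2=21 S3=21 S4=62 blocked=[]
Op 4: conn=2 S1=24 S2=21 S3=21 S4=62 blocked=[]
Op 5: conn=-14 S1=24 S2=21 S3=5 S4=62 blocked=[1, 2, 3, 4]
Op 6: conn=-21 S1=24 S2=21 S3=5 S4=55 blocked=[1, 2, 3, 4]
Op 7: conn=-29 S1=24 S2=13 S3=5 S4=55 blocked=[1, 2, 3, 4]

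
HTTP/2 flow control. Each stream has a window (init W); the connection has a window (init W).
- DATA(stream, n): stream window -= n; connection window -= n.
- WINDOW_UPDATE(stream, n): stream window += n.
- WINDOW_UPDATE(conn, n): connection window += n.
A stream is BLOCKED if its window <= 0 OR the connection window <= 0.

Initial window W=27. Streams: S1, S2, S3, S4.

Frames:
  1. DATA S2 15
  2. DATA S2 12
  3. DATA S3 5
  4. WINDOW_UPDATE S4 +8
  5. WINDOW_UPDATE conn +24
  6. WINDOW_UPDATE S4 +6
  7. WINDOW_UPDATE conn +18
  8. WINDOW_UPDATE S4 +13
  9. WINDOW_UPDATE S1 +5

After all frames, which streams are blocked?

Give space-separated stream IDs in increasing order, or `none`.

Answer: S2

Derivation:
Op 1: conn=12 S1=27 S2=12 S3=27 S4=27 blocked=[]
Op 2: conn=0 S1=27 S2=0 S3=27 S4=27 blocked=[1, 2, 3, 4]
Op 3: conn=-5 S1=27 S2=0 S3=22 S4=27 blocked=[1, 2, 3, 4]
Op 4: conn=-5 S1=27 S2=0 S3=22 S4=35 blocked=[1, 2, 3, 4]
Op 5: conn=19 S1=27 S2=0 S3=22 S4=35 blocked=[2]
Op 6: conn=19 S1=27 S2=0 S3=22 S4=41 blocked=[2]
Op 7: conn=37 S1=27 S2=0 S3=22 S4=41 blocked=[2]
Op 8: conn=37 S1=27 S2=0 S3=22 S4=54 blocked=[2]
Op 9: conn=37 S1=32 S2=0 S3=22 S4=54 blocked=[2]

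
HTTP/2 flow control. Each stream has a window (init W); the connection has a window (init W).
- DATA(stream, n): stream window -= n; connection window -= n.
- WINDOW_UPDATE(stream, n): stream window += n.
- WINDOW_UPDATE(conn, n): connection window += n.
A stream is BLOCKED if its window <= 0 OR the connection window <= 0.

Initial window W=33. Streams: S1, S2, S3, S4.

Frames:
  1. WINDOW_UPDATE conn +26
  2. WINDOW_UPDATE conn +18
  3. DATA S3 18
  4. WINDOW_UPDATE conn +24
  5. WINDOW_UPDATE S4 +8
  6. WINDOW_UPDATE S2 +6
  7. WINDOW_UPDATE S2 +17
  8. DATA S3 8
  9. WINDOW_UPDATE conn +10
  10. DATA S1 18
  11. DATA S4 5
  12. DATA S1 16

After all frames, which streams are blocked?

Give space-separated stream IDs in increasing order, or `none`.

Answer: S1

Derivation:
Op 1: conn=59 S1=33 S2=33 S3=33 S4=33 blocked=[]
Op 2: conn=77 S1=33 S2=33 S3=33 S4=33 blocked=[]
Op 3: conn=59 S1=33 S2=33 S3=15 S4=33 blocked=[]
Op 4: conn=83 S1=33 S2=33 S3=15 S4=33 blocked=[]
Op 5: conn=83 S1=33 S2=33 S3=15 S4=41 blocked=[]
Op 6: conn=83 S1=33 S2=39 S3=15 S4=41 blocked=[]
Op 7: conn=83 S1=33 S2=56 S3=15 S4=41 blocked=[]
Op 8: conn=75 S1=33 S2=56 S3=7 S4=41 blocked=[]
Op 9: conn=85 S1=33 S2=56 S3=7 S4=41 blocked=[]
Op 10: conn=67 S1=15 S2=56 S3=7 S4=41 blocked=[]
Op 11: conn=62 S1=15 S2=56 S3=7 S4=36 blocked=[]
Op 12: conn=46 S1=-1 S2=56 S3=7 S4=36 blocked=[1]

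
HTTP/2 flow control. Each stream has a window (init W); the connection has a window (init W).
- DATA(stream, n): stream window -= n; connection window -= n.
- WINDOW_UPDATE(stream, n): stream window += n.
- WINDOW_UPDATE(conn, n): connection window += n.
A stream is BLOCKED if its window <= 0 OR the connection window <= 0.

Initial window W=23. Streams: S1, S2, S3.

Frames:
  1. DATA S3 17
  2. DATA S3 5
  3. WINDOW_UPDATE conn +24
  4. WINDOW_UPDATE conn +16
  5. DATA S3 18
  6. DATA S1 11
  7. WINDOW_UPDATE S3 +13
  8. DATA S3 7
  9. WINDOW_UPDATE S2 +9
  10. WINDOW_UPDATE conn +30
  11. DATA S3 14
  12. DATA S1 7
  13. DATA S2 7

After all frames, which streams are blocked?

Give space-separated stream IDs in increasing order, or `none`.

Answer: S3

Derivation:
Op 1: conn=6 S1=23 S2=23 S3=6 blocked=[]
Op 2: conn=1 S1=23 S2=23 S3=1 blocked=[]
Op 3: conn=25 S1=23 S2=23 S3=1 blocked=[]
Op 4: conn=41 S1=23 S2=23 S3=1 blocked=[]
Op 5: conn=23 S1=23 S2=23 S3=-17 blocked=[3]
Op 6: conn=12 S1=12 S2=23 S3=-17 blocked=[3]
Op 7: conn=12 S1=12 S2=23 S3=-4 blocked=[3]
Op 8: conn=5 S1=12 S2=23 S3=-11 blocked=[3]
Op 9: conn=5 S1=12 S2=32 S3=-11 blocked=[3]
Op 10: conn=35 S1=12 S2=32 S3=-11 blocked=[3]
Op 11: conn=21 S1=12 S2=32 S3=-25 blocked=[3]
Op 12: conn=14 S1=5 S2=32 S3=-25 blocked=[3]
Op 13: conn=7 S1=5 S2=25 S3=-25 blocked=[3]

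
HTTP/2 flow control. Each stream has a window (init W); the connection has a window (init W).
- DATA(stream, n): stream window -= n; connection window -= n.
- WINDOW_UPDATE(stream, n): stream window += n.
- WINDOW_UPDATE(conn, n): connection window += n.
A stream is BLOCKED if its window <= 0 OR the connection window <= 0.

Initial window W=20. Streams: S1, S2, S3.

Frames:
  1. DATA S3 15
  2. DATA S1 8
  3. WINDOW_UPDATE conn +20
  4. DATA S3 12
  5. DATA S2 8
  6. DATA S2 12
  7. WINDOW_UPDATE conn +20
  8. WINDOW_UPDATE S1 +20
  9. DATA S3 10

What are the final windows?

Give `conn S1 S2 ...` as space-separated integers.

Op 1: conn=5 S1=20 S2=20 S3=5 blocked=[]
Op 2: conn=-3 S1=12 S2=20 S3=5 blocked=[1, 2, 3]
Op 3: conn=17 S1=12 S2=20 S3=5 blocked=[]
Op 4: conn=5 S1=12 S2=20 S3=-7 blocked=[3]
Op 5: conn=-3 S1=12 S2=12 S3=-7 blocked=[1, 2, 3]
Op 6: conn=-15 S1=12 S2=0 S3=-7 blocked=[1, 2, 3]
Op 7: conn=5 S1=12 S2=0 S3=-7 blocked=[2, 3]
Op 8: conn=5 S1=32 S2=0 S3=-7 blocked=[2, 3]
Op 9: conn=-5 S1=32 S2=0 S3=-17 blocked=[1, 2, 3]

Answer: -5 32 0 -17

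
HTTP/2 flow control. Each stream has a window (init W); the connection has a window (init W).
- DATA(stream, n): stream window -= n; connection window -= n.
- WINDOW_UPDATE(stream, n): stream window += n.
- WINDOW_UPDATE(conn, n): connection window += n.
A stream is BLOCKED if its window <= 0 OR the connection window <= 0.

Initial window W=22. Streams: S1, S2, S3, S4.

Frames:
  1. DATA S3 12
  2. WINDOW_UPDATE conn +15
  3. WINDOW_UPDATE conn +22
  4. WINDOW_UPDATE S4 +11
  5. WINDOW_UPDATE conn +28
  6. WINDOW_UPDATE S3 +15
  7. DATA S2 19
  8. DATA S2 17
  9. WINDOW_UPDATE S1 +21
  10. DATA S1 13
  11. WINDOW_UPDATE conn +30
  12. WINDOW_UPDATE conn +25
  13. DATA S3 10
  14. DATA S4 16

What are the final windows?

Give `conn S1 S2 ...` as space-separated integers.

Op 1: conn=10 S1=22 S2=22 S3=10 S4=22 blocked=[]
Op 2: conn=25 S1=22 S2=22 S3=10 S4=22 blocked=[]
Op 3: conn=47 S1=22 S2=22 S3=10 S4=22 blocked=[]
Op 4: conn=47 S1=22 S2=22 S3=10 S4=33 blocked=[]
Op 5: conn=75 S1=22 S2=22 S3=10 S4=33 blocked=[]
Op 6: conn=75 S1=22 S2=22 S3=25 S4=33 blocked=[]
Op 7: conn=56 S1=22 S2=3 S3=25 S4=33 blocked=[]
Op 8: conn=39 S1=22 S2=-14 S3=25 S4=33 blocked=[2]
Op 9: conn=39 S1=43 S2=-14 S3=25 S4=33 blocked=[2]
Op 10: conn=26 S1=30 S2=-14 S3=25 S4=33 blocked=[2]
Op 11: conn=56 S1=30 S2=-14 S3=25 S4=33 blocked=[2]
Op 12: conn=81 S1=30 S2=-14 S3=25 S4=33 blocked=[2]
Op 13: conn=71 S1=30 S2=-14 S3=15 S4=33 blocked=[2]
Op 14: conn=55 S1=30 S2=-14 S3=15 S4=17 blocked=[2]

Answer: 55 30 -14 15 17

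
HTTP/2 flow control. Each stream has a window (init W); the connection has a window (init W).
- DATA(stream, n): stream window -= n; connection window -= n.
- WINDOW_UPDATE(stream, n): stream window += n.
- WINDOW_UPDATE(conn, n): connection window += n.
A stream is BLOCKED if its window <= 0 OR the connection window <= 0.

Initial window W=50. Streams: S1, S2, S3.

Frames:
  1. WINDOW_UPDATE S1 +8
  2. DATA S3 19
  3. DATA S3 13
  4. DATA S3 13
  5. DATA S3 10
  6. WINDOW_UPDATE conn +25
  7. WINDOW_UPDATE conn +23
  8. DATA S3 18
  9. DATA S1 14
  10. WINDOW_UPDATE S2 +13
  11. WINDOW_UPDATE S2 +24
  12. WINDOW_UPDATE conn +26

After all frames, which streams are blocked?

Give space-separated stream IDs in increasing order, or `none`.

Answer: S3

Derivation:
Op 1: conn=50 S1=58 S2=50 S3=50 blocked=[]
Op 2: conn=31 S1=58 S2=50 S3=31 blocked=[]
Op 3: conn=18 S1=58 S2=50 S3=18 blocked=[]
Op 4: conn=5 S1=58 S2=50 S3=5 blocked=[]
Op 5: conn=-5 S1=58 S2=50 S3=-5 blocked=[1, 2, 3]
Op 6: conn=20 S1=58 S2=50 S3=-5 blocked=[3]
Op 7: conn=43 S1=58 S2=50 S3=-5 blocked=[3]
Op 8: conn=25 S1=58 S2=50 S3=-23 blocked=[3]
Op 9: conn=11 S1=44 S2=50 S3=-23 blocked=[3]
Op 10: conn=11 S1=44 S2=63 S3=-23 blocked=[3]
Op 11: conn=11 S1=44 S2=87 S3=-23 blocked=[3]
Op 12: conn=37 S1=44 S2=87 S3=-23 blocked=[3]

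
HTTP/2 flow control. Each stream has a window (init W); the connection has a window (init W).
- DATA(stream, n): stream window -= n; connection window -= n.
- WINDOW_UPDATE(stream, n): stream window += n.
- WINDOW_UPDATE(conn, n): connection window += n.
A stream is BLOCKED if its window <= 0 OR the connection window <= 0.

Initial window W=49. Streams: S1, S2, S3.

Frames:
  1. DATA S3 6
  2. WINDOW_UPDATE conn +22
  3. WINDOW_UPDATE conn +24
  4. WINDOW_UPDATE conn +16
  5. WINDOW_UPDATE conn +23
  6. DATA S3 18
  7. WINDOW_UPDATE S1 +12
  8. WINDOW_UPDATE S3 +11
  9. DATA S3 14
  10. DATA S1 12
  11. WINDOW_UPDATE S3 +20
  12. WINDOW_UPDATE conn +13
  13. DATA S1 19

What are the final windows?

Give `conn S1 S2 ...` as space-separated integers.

Answer: 78 30 49 42

Derivation:
Op 1: conn=43 S1=49 S2=49 S3=43 blocked=[]
Op 2: conn=65 S1=49 S2=49 S3=43 blocked=[]
Op 3: conn=89 S1=49 S2=49 S3=43 blocked=[]
Op 4: conn=105 S1=49 S2=49 S3=43 blocked=[]
Op 5: conn=128 S1=49 S2=49 S3=43 blocked=[]
Op 6: conn=110 S1=49 S2=49 S3=25 blocked=[]
Op 7: conn=110 S1=61 S2=49 S3=25 blocked=[]
Op 8: conn=110 S1=61 S2=49 S3=36 blocked=[]
Op 9: conn=96 S1=61 S2=49 S3=22 blocked=[]
Op 10: conn=84 S1=49 S2=49 S3=22 blocked=[]
Op 11: conn=84 S1=49 S2=49 S3=42 blocked=[]
Op 12: conn=97 S1=49 S2=49 S3=42 blocked=[]
Op 13: conn=78 S1=30 S2=49 S3=42 blocked=[]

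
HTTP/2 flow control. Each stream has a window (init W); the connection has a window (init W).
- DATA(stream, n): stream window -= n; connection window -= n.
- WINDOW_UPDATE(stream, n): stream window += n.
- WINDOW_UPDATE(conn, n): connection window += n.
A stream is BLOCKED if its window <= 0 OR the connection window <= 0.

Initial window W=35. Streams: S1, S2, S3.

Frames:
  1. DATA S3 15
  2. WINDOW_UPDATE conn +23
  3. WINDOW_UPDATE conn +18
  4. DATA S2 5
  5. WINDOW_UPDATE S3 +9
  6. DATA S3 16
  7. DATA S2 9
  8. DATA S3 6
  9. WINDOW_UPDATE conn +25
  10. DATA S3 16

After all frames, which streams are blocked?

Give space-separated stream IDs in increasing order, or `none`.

Op 1: conn=20 S1=35 S2=35 S3=20 blocked=[]
Op 2: conn=43 S1=35 S2=35 S3=20 blocked=[]
Op 3: conn=61 S1=35 S2=35 S3=20 blocked=[]
Op 4: conn=56 S1=35 S2=30 S3=20 blocked=[]
Op 5: conn=56 S1=35 S2=30 S3=29 blocked=[]
Op 6: conn=40 S1=35 S2=30 S3=13 blocked=[]
Op 7: conn=31 S1=35 S2=21 S3=13 blocked=[]
Op 8: conn=25 S1=35 S2=21 S3=7 blocked=[]
Op 9: conn=50 S1=35 S2=21 S3=7 blocked=[]
Op 10: conn=34 S1=35 S2=21 S3=-9 blocked=[3]

Answer: S3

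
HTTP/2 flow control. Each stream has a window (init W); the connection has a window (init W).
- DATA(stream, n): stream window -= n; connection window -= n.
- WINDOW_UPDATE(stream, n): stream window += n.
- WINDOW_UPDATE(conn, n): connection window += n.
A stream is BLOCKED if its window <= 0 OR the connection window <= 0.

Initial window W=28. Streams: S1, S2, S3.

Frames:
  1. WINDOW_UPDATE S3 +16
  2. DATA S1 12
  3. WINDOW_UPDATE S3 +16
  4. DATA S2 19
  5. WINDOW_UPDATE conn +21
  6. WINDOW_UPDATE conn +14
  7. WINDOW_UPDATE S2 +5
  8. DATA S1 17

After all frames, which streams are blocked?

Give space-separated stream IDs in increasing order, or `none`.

Answer: S1

Derivation:
Op 1: conn=28 S1=28 S2=28 S3=44 blocked=[]
Op 2: conn=16 S1=16 S2=28 S3=44 blocked=[]
Op 3: conn=16 S1=16 S2=28 S3=60 blocked=[]
Op 4: conn=-3 S1=16 S2=9 S3=60 blocked=[1, 2, 3]
Op 5: conn=18 S1=16 S2=9 S3=60 blocked=[]
Op 6: conn=32 S1=16 S2=9 S3=60 blocked=[]
Op 7: conn=32 S1=16 S2=14 S3=60 blocked=[]
Op 8: conn=15 S1=-1 S2=14 S3=60 blocked=[1]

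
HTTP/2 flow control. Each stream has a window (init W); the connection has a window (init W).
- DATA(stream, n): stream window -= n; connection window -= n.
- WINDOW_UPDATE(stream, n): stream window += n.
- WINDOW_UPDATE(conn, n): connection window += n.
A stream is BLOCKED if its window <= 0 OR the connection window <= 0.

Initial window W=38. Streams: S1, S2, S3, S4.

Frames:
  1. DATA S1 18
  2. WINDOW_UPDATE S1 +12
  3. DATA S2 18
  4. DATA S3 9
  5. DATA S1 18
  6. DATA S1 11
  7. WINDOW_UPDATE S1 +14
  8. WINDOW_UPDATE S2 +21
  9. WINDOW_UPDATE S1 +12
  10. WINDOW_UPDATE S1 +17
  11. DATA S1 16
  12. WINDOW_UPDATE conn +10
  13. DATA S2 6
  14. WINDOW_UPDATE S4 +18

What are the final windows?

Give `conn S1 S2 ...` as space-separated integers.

Op 1: conn=20 S1=20 S2=38 S3=38 S4=38 blocked=[]
Op 2: conn=20 S1=32 S2=38 S3=38 S4=38 blocked=[]
Op 3: conn=2 S1=32 S2=20 S3=38 S4=38 blocked=[]
Op 4: conn=-7 S1=32 S2=20 S3=29 S4=38 blocked=[1, 2, 3, 4]
Op 5: conn=-25 S1=14 S2=20 S3=29 S4=38 blocked=[1, 2, 3, 4]
Op 6: conn=-36 S1=3 S2=20 S3=29 S4=38 blocked=[1, 2, 3, 4]
Op 7: conn=-36 S1=17 S2=20 S3=29 S4=38 blocked=[1, 2, 3, 4]
Op 8: conn=-36 S1=17 S2=41 S3=29 S4=38 blocked=[1, 2, 3, 4]
Op 9: conn=-36 S1=29 S2=41 S3=29 S4=38 blocked=[1, 2, 3, 4]
Op 10: conn=-36 S1=46 S2=41 S3=29 S4=38 blocked=[1, 2, 3, 4]
Op 11: conn=-52 S1=30 S2=41 S3=29 S4=38 blocked=[1, 2, 3, 4]
Op 12: conn=-42 S1=30 S2=41 S3=29 S4=38 blocked=[1, 2, 3, 4]
Op 13: conn=-48 S1=30 S2=35 S3=29 S4=38 blocked=[1, 2, 3, 4]
Op 14: conn=-48 S1=30 S2=35 S3=29 S4=56 blocked=[1, 2, 3, 4]

Answer: -48 30 35 29 56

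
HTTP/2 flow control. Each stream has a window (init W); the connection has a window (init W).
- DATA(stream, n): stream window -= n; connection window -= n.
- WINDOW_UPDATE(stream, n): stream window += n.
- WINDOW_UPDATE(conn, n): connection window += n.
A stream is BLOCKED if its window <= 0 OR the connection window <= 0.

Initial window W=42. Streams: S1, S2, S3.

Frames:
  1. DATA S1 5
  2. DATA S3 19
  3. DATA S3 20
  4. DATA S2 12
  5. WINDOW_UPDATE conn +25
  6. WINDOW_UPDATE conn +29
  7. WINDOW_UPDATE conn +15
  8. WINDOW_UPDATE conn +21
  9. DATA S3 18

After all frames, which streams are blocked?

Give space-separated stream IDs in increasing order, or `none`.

Answer: S3

Derivation:
Op 1: conn=37 S1=37 S2=42 S3=42 blocked=[]
Op 2: conn=18 S1=37 S2=42 S3=23 blocked=[]
Op 3: conn=-2 S1=37 S2=42 S3=3 blocked=[1, 2, 3]
Op 4: conn=-14 S1=37 S2=30 S3=3 blocked=[1, 2, 3]
Op 5: conn=11 S1=37 S2=30 S3=3 blocked=[]
Op 6: conn=40 S1=37 S2=30 S3=3 blocked=[]
Op 7: conn=55 S1=37 S2=30 S3=3 blocked=[]
Op 8: conn=76 S1=37 S2=30 S3=3 blocked=[]
Op 9: conn=58 S1=37 S2=30 S3=-15 blocked=[3]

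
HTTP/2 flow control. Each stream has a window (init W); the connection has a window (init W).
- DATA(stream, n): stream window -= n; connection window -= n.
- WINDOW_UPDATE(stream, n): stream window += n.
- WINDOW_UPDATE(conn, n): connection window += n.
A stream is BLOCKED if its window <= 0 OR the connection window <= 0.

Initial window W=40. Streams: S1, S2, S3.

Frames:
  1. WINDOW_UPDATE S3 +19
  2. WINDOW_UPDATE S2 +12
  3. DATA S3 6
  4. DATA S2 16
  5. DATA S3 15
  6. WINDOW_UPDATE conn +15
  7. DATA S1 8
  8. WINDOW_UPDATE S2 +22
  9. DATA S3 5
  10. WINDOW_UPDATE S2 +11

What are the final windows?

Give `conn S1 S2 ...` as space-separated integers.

Answer: 5 32 69 33

Derivation:
Op 1: conn=40 S1=40 S2=40 S3=59 blocked=[]
Op 2: conn=40 S1=40 S2=52 S3=59 blocked=[]
Op 3: conn=34 S1=40 S2=52 S3=53 blocked=[]
Op 4: conn=18 S1=40 S2=36 S3=53 blocked=[]
Op 5: conn=3 S1=40 S2=36 S3=38 blocked=[]
Op 6: conn=18 S1=40 S2=36 S3=38 blocked=[]
Op 7: conn=10 S1=32 S2=36 S3=38 blocked=[]
Op 8: conn=10 S1=32 S2=58 S3=38 blocked=[]
Op 9: conn=5 S1=32 S2=58 S3=33 blocked=[]
Op 10: conn=5 S1=32 S2=69 S3=33 blocked=[]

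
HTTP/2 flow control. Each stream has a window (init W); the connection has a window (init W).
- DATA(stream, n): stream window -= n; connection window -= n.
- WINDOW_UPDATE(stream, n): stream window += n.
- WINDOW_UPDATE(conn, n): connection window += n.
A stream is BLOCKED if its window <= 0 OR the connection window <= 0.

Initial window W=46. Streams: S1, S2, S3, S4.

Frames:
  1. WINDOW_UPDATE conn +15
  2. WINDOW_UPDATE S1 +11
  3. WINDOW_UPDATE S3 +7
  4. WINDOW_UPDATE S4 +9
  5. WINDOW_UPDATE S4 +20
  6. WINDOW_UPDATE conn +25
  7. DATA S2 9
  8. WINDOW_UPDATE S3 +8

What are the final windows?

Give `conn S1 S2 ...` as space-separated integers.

Op 1: conn=61 S1=46 S2=46 S3=46 S4=46 blocked=[]
Op 2: conn=61 S1=57 S2=46 S3=46 S4=46 blocked=[]
Op 3: conn=61 S1=57 S2=46 S3=53 S4=46 blocked=[]
Op 4: conn=61 S1=57 S2=46 S3=53 S4=55 blocked=[]
Op 5: conn=61 S1=57 S2=46 S3=53 S4=75 blocked=[]
Op 6: conn=86 S1=57 S2=46 S3=53 S4=75 blocked=[]
Op 7: conn=77 S1=57 S2=37 S3=53 S4=75 blocked=[]
Op 8: conn=77 S1=57 S2=37 S3=61 S4=75 blocked=[]

Answer: 77 57 37 61 75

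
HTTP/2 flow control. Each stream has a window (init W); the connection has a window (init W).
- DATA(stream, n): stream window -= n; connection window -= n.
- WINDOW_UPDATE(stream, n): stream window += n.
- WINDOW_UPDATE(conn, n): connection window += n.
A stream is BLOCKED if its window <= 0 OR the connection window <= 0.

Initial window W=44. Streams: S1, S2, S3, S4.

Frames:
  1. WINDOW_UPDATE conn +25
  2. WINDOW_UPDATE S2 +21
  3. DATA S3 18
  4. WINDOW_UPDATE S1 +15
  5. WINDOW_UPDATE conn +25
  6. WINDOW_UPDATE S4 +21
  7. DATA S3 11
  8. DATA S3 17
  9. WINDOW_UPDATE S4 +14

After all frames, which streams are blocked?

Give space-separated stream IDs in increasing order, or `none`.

Op 1: conn=69 S1=44 S2=44 S3=44 S4=44 blocked=[]
Op 2: conn=69 S1=44 S2=65 S3=44 S4=44 blocked=[]
Op 3: conn=51 S1=44 S2=65 S3=26 S4=44 blocked=[]
Op 4: conn=51 S1=59 S2=65 S3=26 S4=44 blocked=[]
Op 5: conn=76 S1=59 S2=65 S3=26 S4=44 blocked=[]
Op 6: conn=76 S1=59 S2=65 S3=26 S4=65 blocked=[]
Op 7: conn=65 S1=59 S2=65 S3=15 S4=65 blocked=[]
Op 8: conn=48 S1=59 S2=65 S3=-2 S4=65 blocked=[3]
Op 9: conn=48 S1=59 S2=65 S3=-2 S4=79 blocked=[3]

Answer: S3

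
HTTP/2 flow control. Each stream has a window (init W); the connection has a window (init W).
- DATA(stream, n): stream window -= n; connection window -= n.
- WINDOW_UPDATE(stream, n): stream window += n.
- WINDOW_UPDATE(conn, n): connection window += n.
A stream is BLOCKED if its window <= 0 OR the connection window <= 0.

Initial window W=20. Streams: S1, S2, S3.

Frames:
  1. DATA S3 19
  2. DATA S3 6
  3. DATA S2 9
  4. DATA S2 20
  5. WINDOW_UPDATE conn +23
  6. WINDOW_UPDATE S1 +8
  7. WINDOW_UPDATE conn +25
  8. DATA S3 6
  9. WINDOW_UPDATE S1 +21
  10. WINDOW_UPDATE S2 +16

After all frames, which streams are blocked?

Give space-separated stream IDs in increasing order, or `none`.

Op 1: conn=1 S1=20 S2=20 S3=1 blocked=[]
Op 2: conn=-5 S1=20 S2=20 S3=-5 blocked=[1, 2, 3]
Op 3: conn=-14 S1=20 S2=11 S3=-5 blocked=[1, 2, 3]
Op 4: conn=-34 S1=20 S2=-9 S3=-5 blocked=[1, 2, 3]
Op 5: conn=-11 S1=20 S2=-9 S3=-5 blocked=[1, 2, 3]
Op 6: conn=-11 S1=28 S2=-9 S3=-5 blocked=[1, 2, 3]
Op 7: conn=14 S1=28 S2=-9 S3=-5 blocked=[2, 3]
Op 8: conn=8 S1=28 S2=-9 S3=-11 blocked=[2, 3]
Op 9: conn=8 S1=49 S2=-9 S3=-11 blocked=[2, 3]
Op 10: conn=8 S1=49 S2=7 S3=-11 blocked=[3]

Answer: S3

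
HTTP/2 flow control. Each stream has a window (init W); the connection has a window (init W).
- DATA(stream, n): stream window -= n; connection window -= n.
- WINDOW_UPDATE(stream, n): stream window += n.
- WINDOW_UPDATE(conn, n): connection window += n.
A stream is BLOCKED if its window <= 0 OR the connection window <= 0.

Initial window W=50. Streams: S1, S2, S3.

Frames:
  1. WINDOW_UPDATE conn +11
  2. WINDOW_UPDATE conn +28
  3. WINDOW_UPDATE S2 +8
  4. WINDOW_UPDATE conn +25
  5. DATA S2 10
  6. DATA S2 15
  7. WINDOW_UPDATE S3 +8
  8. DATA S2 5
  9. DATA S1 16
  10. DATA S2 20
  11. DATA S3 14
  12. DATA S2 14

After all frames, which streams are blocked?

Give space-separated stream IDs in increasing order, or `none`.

Op 1: conn=61 S1=50 S2=50 S3=50 blocked=[]
Op 2: conn=89 S1=50 S2=50 S3=50 blocked=[]
Op 3: conn=89 S1=50 S2=58 S3=50 blocked=[]
Op 4: conn=114 S1=50 S2=58 S3=50 blocked=[]
Op 5: conn=104 S1=50 S2=48 S3=50 blocked=[]
Op 6: conn=89 S1=50 S2=33 S3=50 blocked=[]
Op 7: conn=89 S1=50 S2=33 S3=58 blocked=[]
Op 8: conn=84 S1=50 S2=28 S3=58 blocked=[]
Op 9: conn=68 S1=34 S2=28 S3=58 blocked=[]
Op 10: conn=48 S1=34 S2=8 S3=58 blocked=[]
Op 11: conn=34 S1=34 S2=8 S3=44 blocked=[]
Op 12: conn=20 S1=34 S2=-6 S3=44 blocked=[2]

Answer: S2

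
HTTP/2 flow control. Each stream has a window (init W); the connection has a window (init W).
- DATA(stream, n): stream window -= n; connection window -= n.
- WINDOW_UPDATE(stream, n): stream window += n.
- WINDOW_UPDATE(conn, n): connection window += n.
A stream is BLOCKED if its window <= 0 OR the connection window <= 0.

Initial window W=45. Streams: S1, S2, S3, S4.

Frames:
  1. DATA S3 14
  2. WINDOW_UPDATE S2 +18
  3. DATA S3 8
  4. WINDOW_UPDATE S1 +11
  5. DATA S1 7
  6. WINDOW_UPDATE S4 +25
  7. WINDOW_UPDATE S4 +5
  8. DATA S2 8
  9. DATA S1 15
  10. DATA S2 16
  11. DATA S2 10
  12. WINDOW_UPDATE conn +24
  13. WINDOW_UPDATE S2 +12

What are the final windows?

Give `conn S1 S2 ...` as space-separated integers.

Op 1: conn=31 S1=45 S2=45 S3=31 S4=45 blocked=[]
Op 2: conn=31 S1=45 S2=63 S3=31 S4=45 blocked=[]
Op 3: conn=23 S1=45 S2=63 S3=23 S4=45 blocked=[]
Op 4: conn=23 S1=56 S2=63 S3=23 S4=45 blocked=[]
Op 5: conn=16 S1=49 S2=63 S3=23 S4=45 blocked=[]
Op 6: conn=16 S1=49 S2=63 S3=23 S4=70 blocked=[]
Op 7: conn=16 S1=49 S2=63 S3=23 S4=75 blocked=[]
Op 8: conn=8 S1=49 S2=55 S3=23 S4=75 blocked=[]
Op 9: conn=-7 S1=34 S2=55 S3=23 S4=75 blocked=[1, 2, 3, 4]
Op 10: conn=-23 S1=34 S2=39 S3=23 S4=75 blocked=[1, 2, 3, 4]
Op 11: conn=-33 S1=34 S2=29 S3=23 S4=75 blocked=[1, 2, 3, 4]
Op 12: conn=-9 S1=34 S2=29 S3=23 S4=75 blocked=[1, 2, 3, 4]
Op 13: conn=-9 S1=34 S2=41 S3=23 S4=75 blocked=[1, 2, 3, 4]

Answer: -9 34 41 23 75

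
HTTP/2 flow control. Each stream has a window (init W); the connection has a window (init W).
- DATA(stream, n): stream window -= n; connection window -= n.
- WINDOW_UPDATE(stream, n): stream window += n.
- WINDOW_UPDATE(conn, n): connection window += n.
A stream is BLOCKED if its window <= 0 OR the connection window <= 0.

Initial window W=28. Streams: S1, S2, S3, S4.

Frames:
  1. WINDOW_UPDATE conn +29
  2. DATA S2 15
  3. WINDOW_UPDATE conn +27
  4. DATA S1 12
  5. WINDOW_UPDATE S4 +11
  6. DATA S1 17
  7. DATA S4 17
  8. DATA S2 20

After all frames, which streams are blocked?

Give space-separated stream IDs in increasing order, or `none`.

Answer: S1 S2

Derivation:
Op 1: conn=57 S1=28 S2=28 S3=28 S4=28 blocked=[]
Op 2: conn=42 S1=28 S2=13 S3=28 S4=28 blocked=[]
Op 3: conn=69 S1=28 S2=13 S3=28 S4=28 blocked=[]
Op 4: conn=57 S1=16 S2=13 S3=28 S4=28 blocked=[]
Op 5: conn=57 S1=16 S2=13 S3=28 S4=39 blocked=[]
Op 6: conn=40 S1=-1 S2=13 S3=28 S4=39 blocked=[1]
Op 7: conn=23 S1=-1 S2=13 S3=28 S4=22 blocked=[1]
Op 8: conn=3 S1=-1 S2=-7 S3=28 S4=22 blocked=[1, 2]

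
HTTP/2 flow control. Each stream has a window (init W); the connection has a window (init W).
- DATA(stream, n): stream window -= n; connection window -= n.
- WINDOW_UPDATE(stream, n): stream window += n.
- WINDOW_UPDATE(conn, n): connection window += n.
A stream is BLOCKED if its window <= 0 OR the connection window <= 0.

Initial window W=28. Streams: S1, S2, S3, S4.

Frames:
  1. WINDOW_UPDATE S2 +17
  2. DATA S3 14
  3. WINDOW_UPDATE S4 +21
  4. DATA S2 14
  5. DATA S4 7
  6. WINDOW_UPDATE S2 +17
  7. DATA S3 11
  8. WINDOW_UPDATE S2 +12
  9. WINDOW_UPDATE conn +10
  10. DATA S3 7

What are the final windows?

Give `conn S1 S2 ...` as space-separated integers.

Op 1: conn=28 S1=28 S2=45 S3=28 S4=28 blocked=[]
Op 2: conn=14 S1=28 S2=45 S3=14 S4=28 blocked=[]
Op 3: conn=14 S1=28 S2=45 S3=14 S4=49 blocked=[]
Op 4: conn=0 S1=28 S2=31 S3=14 S4=49 blocked=[1, 2, 3, 4]
Op 5: conn=-7 S1=28 S2=31 S3=14 S4=42 blocked=[1, 2, 3, 4]
Op 6: conn=-7 S1=28 S2=48 S3=14 S4=42 blocked=[1, 2, 3, 4]
Op 7: conn=-18 S1=28 S2=48 S3=3 S4=42 blocked=[1, 2, 3, 4]
Op 8: conn=-18 S1=28 S2=60 S3=3 S4=42 blocked=[1, 2, 3, 4]
Op 9: conn=-8 S1=28 S2=60 S3=3 S4=42 blocked=[1, 2, 3, 4]
Op 10: conn=-15 S1=28 S2=60 S3=-4 S4=42 blocked=[1, 2, 3, 4]

Answer: -15 28 60 -4 42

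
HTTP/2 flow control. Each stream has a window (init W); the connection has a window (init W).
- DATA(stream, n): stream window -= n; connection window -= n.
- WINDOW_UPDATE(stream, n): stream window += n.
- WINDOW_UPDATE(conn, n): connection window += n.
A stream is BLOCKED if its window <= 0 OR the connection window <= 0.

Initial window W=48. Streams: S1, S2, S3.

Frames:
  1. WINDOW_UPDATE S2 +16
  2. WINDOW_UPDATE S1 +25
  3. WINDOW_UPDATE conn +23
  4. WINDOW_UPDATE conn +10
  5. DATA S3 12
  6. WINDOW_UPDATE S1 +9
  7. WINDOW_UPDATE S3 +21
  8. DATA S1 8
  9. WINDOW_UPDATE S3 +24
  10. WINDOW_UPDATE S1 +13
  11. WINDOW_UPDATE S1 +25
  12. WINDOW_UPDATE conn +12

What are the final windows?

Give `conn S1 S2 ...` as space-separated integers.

Answer: 73 112 64 81

Derivation:
Op 1: conn=48 S1=48 S2=64 S3=48 blocked=[]
Op 2: conn=48 S1=73 S2=64 S3=48 blocked=[]
Op 3: conn=71 S1=73 S2=64 S3=48 blocked=[]
Op 4: conn=81 S1=73 S2=64 S3=48 blocked=[]
Op 5: conn=69 S1=73 S2=64 S3=36 blocked=[]
Op 6: conn=69 S1=82 S2=64 S3=36 blocked=[]
Op 7: conn=69 S1=82 S2=64 S3=57 blocked=[]
Op 8: conn=61 S1=74 S2=64 S3=57 blocked=[]
Op 9: conn=61 S1=74 S2=64 S3=81 blocked=[]
Op 10: conn=61 S1=87 S2=64 S3=81 blocked=[]
Op 11: conn=61 S1=112 S2=64 S3=81 blocked=[]
Op 12: conn=73 S1=112 S2=64 S3=81 blocked=[]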